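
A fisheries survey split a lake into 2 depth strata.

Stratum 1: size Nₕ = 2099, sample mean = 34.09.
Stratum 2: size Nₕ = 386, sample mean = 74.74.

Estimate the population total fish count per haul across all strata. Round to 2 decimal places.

Population total = Σ Nₕ·x̄ₕ (each stratum's size times its mean).
2099·34.09 + 386·74.74 = 71554.91 + 28849.64 = 100404.55.

100404.55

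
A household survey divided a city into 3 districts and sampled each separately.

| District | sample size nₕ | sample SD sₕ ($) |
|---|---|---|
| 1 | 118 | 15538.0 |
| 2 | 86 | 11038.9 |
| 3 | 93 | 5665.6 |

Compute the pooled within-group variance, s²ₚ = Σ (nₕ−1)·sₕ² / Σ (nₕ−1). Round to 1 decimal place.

1: (118−1)·15538.0² = 117·241429444 = 28247244948
2: (86−1)·11038.9² = 85·121857313.21 = 10357871622.85
3: (93−1)·5665.6² = 92·32099023.36 = 2953110149.12
Numerator = 41558226719.97; denominator = Σ(nₕ−1) = 294.
s²ₚ = 41558226719.97/294 = 141354512.653... → 141354512.7.

141354512.7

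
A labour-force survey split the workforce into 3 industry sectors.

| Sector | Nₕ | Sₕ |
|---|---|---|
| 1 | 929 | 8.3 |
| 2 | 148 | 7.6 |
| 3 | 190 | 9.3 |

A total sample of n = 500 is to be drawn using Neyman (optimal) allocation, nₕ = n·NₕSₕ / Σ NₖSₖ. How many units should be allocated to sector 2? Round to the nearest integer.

53

1: NₕSₕ = 929·8.3 = 7710.7
2: NₕSₕ = 148·7.6 = 1124.8
3: NₕSₕ = 190·9.3 = 1767
Σ NₕSₕ = 10602.5.
n_2 = 500·1124.8/10602.5 = 53.044... → 53.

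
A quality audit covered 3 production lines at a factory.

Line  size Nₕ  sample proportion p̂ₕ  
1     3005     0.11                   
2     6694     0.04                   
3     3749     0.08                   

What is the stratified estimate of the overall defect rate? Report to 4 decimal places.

0.0668

Wₕ = Nₕ/N with N = 13448: 0.2235, 0.4978, 0.2788.
p̂_st = 0.2235·0.11 + 0.4978·0.04 + 0.2788·0.08 ≈ 0.066793... → 0.0668.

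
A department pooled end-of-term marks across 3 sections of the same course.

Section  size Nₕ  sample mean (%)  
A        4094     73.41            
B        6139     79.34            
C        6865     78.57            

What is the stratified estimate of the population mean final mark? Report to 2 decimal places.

77.61

N = 4094 + 6139 + 6865 = 17098.
Weight each subgroup mean by Nₕ/N and sum.
Σ Nₕx̄ₕ = 4094·73.41 + 6139·79.34 + 6865·78.57 = 300540.54 + 487068.26 + 539383.05 = 1326991.85.
Divide by N: 1326991.85 / 17098 = 77.6109... → 77.61.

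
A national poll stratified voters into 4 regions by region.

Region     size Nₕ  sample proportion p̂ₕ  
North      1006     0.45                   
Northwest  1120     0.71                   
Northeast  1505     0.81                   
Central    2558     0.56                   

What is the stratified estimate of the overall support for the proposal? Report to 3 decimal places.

N = 1006 + 1120 + 1505 + 2558 = 6189.
Overall proportion = Σ (Nₕ/N)·p̂ₕ.
Σ Nₕp̂ₕ = 452.7 + 795.2 + 1219.05 + 1432.48 = 3899.43.
3899.43 / 6189 = 0.63006... → 0.630.

0.630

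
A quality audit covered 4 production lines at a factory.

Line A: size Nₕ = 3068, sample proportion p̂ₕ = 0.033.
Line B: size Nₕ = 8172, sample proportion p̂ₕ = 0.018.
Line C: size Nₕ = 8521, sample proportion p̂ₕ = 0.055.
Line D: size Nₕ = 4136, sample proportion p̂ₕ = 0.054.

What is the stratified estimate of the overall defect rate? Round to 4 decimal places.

N = 3068 + 8172 + 8521 + 4136 = 23897.
Overall proportion = Σ (Nₕ/N)·p̂ₕ.
Σ Nₕp̂ₕ = 101.244 + 147.096 + 468.655 + 223.344 = 940.339.
940.339 / 23897 = 0.039350... → 0.0393.

0.0393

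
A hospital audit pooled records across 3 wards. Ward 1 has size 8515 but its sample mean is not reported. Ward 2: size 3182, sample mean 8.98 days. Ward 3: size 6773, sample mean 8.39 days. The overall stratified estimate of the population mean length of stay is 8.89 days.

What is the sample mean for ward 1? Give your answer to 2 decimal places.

Σ Nₕx̄ₕ = N·μ, so 8515·x̄_1 = 18470·8.89 − (3182·8.98 + 6773·8.39).
= 164198.3 − 85399.83 = 78798.47.
x̄_1 = 78798.47 / 8515 = 9.2541... → 9.25.

9.25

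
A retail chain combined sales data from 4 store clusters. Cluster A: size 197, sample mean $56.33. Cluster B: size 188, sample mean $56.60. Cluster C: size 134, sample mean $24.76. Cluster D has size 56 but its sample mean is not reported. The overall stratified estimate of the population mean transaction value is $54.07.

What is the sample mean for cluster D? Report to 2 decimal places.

N = 197 + 188 + 134 + 56 = 575.
Overall total = μ·N = 54.07·575 = 31090.25.
Subtract the known strata: 197·56.33 + 188·56.60 + 134·24.76 = 25055.65.
Remaining total for cluster D: 31090.25 − 25055.65 = 6034.6.
Divide by its size: 6034.6 / 56 = 107.7607... → 107.76.

107.76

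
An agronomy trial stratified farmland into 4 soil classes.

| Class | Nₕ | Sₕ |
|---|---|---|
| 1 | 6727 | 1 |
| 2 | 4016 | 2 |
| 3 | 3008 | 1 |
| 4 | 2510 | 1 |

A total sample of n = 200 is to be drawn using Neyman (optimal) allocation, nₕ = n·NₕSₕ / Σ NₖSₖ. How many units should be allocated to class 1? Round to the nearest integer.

Σ NₕSₕ = 6727·1 + 4016·2 + 3008·1 + 2510·1 = 20277.
Share for 1: 6727/20277 = 0.33176.
n_1 = 200 × 0.33176 = 66.351... → 66.

66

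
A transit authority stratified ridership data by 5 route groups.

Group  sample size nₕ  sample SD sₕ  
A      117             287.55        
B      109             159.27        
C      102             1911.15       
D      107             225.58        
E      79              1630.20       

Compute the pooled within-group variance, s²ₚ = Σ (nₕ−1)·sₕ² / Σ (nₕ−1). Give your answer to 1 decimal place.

1166829.1

A: (117−1)·287.55² = 116·82685.0025 = 9591460.29
B: (109−1)·159.27² = 108·25366.9329 = 2739628.7532
C: (102−1)·1911.15² = 101·3652494.3225 = 368901926.5725
D: (107−1)·225.58² = 106·50886.3364 = 5393951.6584
E: (79−1)·1630.20² = 78·2657552.04 = 207289059.12
Numerator = 593916026.3941; denominator = Σ(nₕ−1) = 509.
s²ₚ = 593916026.3941/509 = 1166829.128... → 1166829.1.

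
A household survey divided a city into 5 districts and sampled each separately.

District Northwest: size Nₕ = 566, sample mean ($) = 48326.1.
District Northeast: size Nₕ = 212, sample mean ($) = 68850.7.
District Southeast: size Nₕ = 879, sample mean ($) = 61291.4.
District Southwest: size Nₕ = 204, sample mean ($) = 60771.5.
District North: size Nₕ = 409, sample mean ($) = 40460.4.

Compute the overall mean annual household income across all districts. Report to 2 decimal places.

x̄_st = (Σ Nₕx̄ₕ) / (Σ Nₕ) = (566·48326.1 + 212·68850.7 + 879·61291.4 + 204·60771.5 + 409·40460.4) / 2270
= 124769751.2 / 2270 = 54964.6481... → 54964.65.

54964.65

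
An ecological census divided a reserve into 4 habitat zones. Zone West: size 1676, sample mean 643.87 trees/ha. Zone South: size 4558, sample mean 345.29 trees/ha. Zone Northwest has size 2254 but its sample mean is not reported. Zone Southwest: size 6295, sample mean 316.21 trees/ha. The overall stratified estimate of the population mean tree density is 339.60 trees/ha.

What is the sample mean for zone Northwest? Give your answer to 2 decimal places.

167.17

Σ Nₕx̄ₕ = N·μ, so 2254·x̄_Northwest = 14783·339.60 − (1676·643.87 + 4558·345.29 + 6295·316.21).
= 5020306.8 − 4643499.89 = 376806.91.
x̄_Northwest = 376806.91 / 2254 = 167.1725... → 167.17.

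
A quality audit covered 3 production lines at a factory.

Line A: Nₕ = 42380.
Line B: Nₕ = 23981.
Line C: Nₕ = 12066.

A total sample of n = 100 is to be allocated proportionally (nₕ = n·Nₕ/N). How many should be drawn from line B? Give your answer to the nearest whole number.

31

Share of line B = 23981/78427 = 0.30577.
Allocate 100 × 0.30577 = 30.577... → 31.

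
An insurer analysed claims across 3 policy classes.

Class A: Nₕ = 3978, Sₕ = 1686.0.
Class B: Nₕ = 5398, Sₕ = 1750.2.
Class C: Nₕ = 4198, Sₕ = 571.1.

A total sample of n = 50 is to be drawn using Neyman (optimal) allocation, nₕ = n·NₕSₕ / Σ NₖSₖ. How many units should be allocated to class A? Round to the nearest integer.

Σ NₕSₕ = 3978·1686.0 + 5398·1750.2 + 4198·571.1 = 18551965.4.
Share for A: 6706908/18551965.4 = 0.36152.
n_A = 50 × 0.36152 = 18.076... → 18.

18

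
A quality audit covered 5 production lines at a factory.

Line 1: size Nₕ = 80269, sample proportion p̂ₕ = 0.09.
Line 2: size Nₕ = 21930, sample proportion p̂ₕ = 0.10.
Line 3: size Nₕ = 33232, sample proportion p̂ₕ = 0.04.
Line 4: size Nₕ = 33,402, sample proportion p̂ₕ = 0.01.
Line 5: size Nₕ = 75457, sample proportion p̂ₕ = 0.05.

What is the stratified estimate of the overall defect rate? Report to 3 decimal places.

0.061

N = 80269 + 21930 + 33232 + 33402 + 75457 = 244290.
Overall proportion = Σ (Nₕ/N)·p̂ₕ.
Σ Nₕp̂ₕ = 7224.21 + 2193 + 1329.28 + 334.02 + 3772.85 = 14853.36.
14853.36 / 244290 = 0.06080... → 0.061.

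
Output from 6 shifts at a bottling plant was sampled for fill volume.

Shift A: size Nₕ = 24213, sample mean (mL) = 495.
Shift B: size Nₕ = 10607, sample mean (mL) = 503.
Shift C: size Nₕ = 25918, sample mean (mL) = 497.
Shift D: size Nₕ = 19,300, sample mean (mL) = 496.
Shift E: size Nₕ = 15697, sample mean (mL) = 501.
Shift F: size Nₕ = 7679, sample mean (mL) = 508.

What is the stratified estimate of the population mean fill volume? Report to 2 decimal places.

498.38

N = 24213 + 10607 + 25918 + 19300 + 15697 + 7679 = 103414.
Weight each subgroup mean by Nₕ/N and sum.
Σ Nₕx̄ₕ = 24213·495 + 10607·503 + 25918·497 + 19300·496 + 15697·501 + 7679·508 = 11985435 + 5335321 + 12881246 + 9572800 + 7864197 + 3900932 = 51539931.
Divide by N: 51539931 / 103414 = 498.3845... → 498.38.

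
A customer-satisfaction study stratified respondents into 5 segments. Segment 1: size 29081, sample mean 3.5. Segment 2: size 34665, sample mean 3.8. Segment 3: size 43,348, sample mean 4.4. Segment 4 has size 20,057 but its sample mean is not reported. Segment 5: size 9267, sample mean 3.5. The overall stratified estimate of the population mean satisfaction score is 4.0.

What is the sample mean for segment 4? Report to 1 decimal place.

Σ Nₕx̄ₕ = N·μ, so 20057·x̄_4 = 136418·4.0 − (29081·3.5 + 34665·3.8 + 43348·4.4 + 9267·3.5).
= 545672 − 456676.2 = 88995.8.
x̄_4 = 88995.8 / 20057 = 4.437... → 4.4.

4.4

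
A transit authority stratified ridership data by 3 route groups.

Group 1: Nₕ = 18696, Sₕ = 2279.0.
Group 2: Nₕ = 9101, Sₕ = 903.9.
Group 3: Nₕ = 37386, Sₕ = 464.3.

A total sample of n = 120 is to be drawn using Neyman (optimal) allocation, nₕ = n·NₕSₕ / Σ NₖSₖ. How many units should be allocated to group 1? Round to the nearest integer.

1: NₕSₕ = 18696·2279.0 = 42608184
2: NₕSₕ = 9101·903.9 = 8226393.9
3: NₕSₕ = 37386·464.3 = 17358319.8
Σ NₕSₕ = 68192897.7.
n_1 = 120·42608184/68192897.7 = 74.978... → 75.

75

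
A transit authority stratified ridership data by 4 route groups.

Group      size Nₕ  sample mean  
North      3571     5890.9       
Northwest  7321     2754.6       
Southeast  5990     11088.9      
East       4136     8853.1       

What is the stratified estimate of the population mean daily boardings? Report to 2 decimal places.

6862.77

N = 21018; weights Wₕ = Nₕ/N = (0.1699, 0.3483, 0.2850, 0.1968).
x̄_st = Σ Wₕ·x̄ₕ = 0.1699·5890.9 + 0.3483·2754.6 + 0.2850·11088.9 + 0.1968·8853.1 ≈ 6862.7730...
→ 6862.77.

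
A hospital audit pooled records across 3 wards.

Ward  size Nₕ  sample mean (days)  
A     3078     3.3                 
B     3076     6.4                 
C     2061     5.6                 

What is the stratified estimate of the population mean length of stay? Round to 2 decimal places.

N = 3078 + 3076 + 2061 = 8215.
The stratified mean weights each stratum mean by its population share Nₕ/N.
Σ Nₕx̄ₕ = 3078·3.3 + 3076·6.4 + 2061·5.6 = 10157.4 + 19686.4 + 11541.6 = 41385.4.
Divide by N: 41385.4 / 8215 = 5.0378... → 5.04.

5.04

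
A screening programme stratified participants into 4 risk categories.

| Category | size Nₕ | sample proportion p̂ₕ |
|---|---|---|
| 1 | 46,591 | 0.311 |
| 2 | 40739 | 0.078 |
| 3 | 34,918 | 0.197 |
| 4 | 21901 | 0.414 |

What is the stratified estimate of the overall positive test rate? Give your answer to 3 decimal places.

0.233

Wₕ = Nₕ/N with N = 144149: 0.3232, 0.2826, 0.2422, 0.1519.
p̂_st = 0.3232·0.311 + 0.2826·0.078 + 0.2422·0.197 + 0.1519·0.414 ≈ 0.23318... → 0.233.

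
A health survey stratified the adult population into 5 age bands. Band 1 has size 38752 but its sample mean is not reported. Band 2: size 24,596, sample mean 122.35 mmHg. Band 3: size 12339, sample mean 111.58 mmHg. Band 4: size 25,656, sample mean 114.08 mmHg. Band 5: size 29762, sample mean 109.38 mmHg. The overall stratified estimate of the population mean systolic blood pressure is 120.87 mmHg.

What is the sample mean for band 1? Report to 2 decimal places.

Σ Nₕx̄ₕ = N·μ, so 38752·x̄_1 = 131105·120.87 − (24596·122.35 + 12339·111.58 + 25656·114.08 + 29762·109.38).
= 15846661.35 − 10568310.26 = 5278351.09.
x̄_1 = 5278351.09 / 38752 = 136.2085... → 136.21.

136.21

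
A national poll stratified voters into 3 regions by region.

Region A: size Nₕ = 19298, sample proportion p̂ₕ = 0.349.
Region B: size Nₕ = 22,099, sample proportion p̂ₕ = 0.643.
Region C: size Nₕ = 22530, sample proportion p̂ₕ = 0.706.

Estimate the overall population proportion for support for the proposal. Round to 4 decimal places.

0.5765

Wₕ = Nₕ/N with N = 63927: 0.3019, 0.3457, 0.3524.
p̂_st = 0.3019·0.349 + 0.3457·0.643 + 0.3524·0.706 ≈ 0.576452... → 0.5765.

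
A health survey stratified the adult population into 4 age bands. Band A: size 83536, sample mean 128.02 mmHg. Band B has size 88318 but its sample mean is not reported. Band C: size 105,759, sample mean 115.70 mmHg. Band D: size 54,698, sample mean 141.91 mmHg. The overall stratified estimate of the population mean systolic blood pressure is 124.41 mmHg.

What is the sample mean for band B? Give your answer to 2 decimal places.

120.59

N = 83536 + 88318 + 105759 + 54698 = 332311.
Overall total = μ·N = 124.41·332311 = 41342811.51.
Subtract the known strata: 83536·128.02 + 105759·115.70 + 54698·141.91 = 30692788.2.
Remaining total for band B: 41342811.51 − 30692788.2 = 10650023.31.
Divide by its size: 10650023.31 / 88318 = 120.5872... → 120.59.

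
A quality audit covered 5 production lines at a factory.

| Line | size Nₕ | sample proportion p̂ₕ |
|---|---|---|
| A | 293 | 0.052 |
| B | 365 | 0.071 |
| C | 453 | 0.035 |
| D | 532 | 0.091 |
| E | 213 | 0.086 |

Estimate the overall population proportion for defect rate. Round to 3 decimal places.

0.067

N = 293 + 365 + 453 + 532 + 213 = 1856.
Overall proportion = Σ (Nₕ/N)·p̂ₕ.
Σ Nₕp̂ₕ = 15.236 + 25.915 + 15.855 + 48.412 + 18.318 = 123.736.
123.736 / 1856 = 0.06667... → 0.067.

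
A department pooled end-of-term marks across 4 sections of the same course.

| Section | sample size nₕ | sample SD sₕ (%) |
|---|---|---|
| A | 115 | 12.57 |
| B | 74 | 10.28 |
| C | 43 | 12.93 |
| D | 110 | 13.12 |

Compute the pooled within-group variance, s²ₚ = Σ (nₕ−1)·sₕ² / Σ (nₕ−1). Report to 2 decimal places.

152.40

A: (115−1)·12.57² = 114·158.0049 = 18012.5586
B: (74−1)·10.28² = 73·105.6784 = 7714.5232
C: (43−1)·12.93² = 42·167.1849 = 7021.7658
D: (110−1)·13.12² = 109·172.1344 = 18762.6496
Numerator = 51511.4972; denominator = Σ(nₕ−1) = 338.
s²ₚ = 51511.4972/338 = 152.4009... → 152.40.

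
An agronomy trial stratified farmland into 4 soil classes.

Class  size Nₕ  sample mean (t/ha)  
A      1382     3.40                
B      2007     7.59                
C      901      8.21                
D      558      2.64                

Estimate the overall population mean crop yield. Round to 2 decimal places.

N = 4848; weights Wₕ = Nₕ/N = (0.2851, 0.4140, 0.1858, 0.1151).
x̄_st = Σ Wₕ·x̄ₕ = 0.2851·3.40 + 0.4140·7.59 + 0.1858·8.21 + 0.1151·2.64 ≈ 5.9411...
→ 5.94.

5.94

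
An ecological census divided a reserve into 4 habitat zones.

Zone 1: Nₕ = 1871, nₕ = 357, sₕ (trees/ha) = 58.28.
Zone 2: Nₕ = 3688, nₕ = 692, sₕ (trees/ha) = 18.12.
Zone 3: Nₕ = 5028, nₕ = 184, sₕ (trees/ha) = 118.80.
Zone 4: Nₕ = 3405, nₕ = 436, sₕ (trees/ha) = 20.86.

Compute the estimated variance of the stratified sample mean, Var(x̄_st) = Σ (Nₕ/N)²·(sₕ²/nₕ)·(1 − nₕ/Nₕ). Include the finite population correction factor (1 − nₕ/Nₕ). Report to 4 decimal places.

9.7583

N = 13992; Wₕ = Nₕ/N.
zone 1: (1871/13992)²·58.28²/357·(1 − 357/1871) = 0.1376610
zone 2: (3688/13992)²·18.12²/692·(1 − 692/3688) = 0.0267783
zone 3: (5028/13992)²·118.80²/184·(1 − 184/5028) = 9.5423396
zone 4: (3405/13992)²·20.86²/436·(1 − 436/3405) = 0.0515359
Sum = 9.7583148 → 9.7583.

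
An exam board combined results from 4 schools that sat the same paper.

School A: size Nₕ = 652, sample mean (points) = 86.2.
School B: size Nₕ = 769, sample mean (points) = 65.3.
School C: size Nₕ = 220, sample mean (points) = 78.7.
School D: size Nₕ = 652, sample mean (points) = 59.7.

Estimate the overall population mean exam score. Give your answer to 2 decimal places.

70.94

N = 652 + 769 + 220 + 652 = 2293.
Weight each subgroup mean by Nₕ/N and sum.
Σ Nₕx̄ₕ = 652·86.2 + 769·65.3 + 220·78.7 + 652·59.7 = 56202.4 + 50215.7 + 17314 + 38924.4 = 162656.5.
Divide by N: 162656.5 / 2293 = 70.9361... → 70.94.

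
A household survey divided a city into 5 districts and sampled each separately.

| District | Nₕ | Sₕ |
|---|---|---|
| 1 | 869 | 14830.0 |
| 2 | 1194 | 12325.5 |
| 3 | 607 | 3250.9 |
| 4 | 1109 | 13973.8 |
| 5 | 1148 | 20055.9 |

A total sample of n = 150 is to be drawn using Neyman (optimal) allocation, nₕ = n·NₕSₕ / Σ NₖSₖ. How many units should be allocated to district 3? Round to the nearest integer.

Σ NₕSₕ = 869·14830.0 + 1194·12325.5 + 607·3250.9 + 1109·13973.8 + 1148·20055.9 = 68098330.7.
Share for 3: 1973296.3/68098330.7 = 0.02898.
n_3 = 150 × 0.02898 = 4.347... → 4.

4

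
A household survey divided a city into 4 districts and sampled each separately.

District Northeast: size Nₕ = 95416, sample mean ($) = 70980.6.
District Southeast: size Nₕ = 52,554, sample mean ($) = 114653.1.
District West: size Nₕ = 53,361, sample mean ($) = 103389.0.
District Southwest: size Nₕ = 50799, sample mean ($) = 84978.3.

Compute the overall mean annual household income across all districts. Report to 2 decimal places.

89762.89

x̄_st = (Σ Nₕx̄ₕ) / (Σ Nₕ) = (95416·70980.6 + 52554·114653.1 + 53361·103389.0 + 50799·84978.3) / 252130
= 22631917037.7 / 252130 = 89762.8883... → 89762.89.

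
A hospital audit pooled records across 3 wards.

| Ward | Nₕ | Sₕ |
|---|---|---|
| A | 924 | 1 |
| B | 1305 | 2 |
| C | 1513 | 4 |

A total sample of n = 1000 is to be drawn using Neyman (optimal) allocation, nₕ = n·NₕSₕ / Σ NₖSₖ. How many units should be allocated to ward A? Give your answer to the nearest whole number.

Σ NₕSₕ = 924·1 + 1305·2 + 1513·4 = 9586.
Share for A: 924/9586 = 0.09639.
n_A = 1000 × 0.09639 = 96.391... → 96.

96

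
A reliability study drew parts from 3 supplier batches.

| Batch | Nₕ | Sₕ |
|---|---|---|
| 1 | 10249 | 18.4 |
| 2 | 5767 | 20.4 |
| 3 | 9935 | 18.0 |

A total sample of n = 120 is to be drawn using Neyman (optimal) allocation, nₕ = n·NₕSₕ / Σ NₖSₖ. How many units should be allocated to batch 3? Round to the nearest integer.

44

1: NₕSₕ = 10249·18.4 = 188581.6
2: NₕSₕ = 5767·20.4 = 117646.8
3: NₕSₕ = 9935·18.0 = 178830
Σ NₕSₕ = 485058.4.
n_3 = 120·178830/485058.4 = 44.241... → 44.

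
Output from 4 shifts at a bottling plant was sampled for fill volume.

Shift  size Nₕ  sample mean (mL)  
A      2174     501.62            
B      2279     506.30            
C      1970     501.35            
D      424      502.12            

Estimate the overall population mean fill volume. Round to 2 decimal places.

x̄_st = (Σ Nₕx̄ₕ) / (Σ Nₕ) = (2174·501.62 + 2279·506.30 + 1970·501.35 + 424·502.12) / 6847
= 3444937.96 / 6847 = 503.1310... → 503.13.

503.13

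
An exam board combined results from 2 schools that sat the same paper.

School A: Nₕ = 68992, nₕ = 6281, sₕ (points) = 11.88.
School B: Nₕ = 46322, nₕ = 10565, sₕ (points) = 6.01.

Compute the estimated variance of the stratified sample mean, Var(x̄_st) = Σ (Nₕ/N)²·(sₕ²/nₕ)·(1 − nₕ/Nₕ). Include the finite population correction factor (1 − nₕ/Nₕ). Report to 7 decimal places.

N = 115314. Term for each stratum: Wₕ²sₕ²/nₕ·(1−nₕ/Nₕ).
Var(x̄_st) = 0.0073110958 + 0.0004258570 = 0.0077369528 → 0.0077370.

0.0077370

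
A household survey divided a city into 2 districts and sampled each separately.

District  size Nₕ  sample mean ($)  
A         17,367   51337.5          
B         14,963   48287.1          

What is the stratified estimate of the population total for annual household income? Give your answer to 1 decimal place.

1614098239.8

Estimate total by summing Nₕ·x̄ₕ over strata.
17367·51337.5 + 14963·48287.1 = 891578362.5 + 722519877.3 = 1614098239.8.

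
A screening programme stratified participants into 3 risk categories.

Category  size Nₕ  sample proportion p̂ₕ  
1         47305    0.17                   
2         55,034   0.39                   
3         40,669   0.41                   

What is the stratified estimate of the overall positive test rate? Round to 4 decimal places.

0.3229

Wₕ = Nₕ/N with N = 143008: 0.3308, 0.3848, 0.2844.
p̂_st = 0.3308·0.17 + 0.3848·0.39 + 0.2844·0.41 ≈ 0.322915... → 0.3229.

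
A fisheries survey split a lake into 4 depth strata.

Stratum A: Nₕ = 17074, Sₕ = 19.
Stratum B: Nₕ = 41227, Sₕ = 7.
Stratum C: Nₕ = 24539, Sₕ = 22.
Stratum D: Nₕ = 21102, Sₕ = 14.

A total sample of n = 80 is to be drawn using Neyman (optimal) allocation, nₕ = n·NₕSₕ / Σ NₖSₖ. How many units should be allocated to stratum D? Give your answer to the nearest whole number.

16

A: NₕSₕ = 17074·19 = 324406
B: NₕSₕ = 41227·7 = 288589
C: NₕSₕ = 24539·22 = 539858
D: NₕSₕ = 21102·14 = 295428
Σ NₕSₕ = 1448281.
n_D = 80·295428/1448281 = 16.319... → 16.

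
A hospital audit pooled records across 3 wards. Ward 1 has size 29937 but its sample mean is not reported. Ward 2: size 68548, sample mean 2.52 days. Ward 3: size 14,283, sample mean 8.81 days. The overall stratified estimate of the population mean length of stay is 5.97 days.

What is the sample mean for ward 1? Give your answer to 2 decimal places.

N = 29937 + 68548 + 14283 = 112768.
Overall total = μ·N = 5.97·112768 = 673224.96.
Subtract the known strata: 68548·2.52 + 14283·8.81 = 298574.19.
Remaining total for ward 1: 673224.96 − 298574.19 = 374650.77.
Divide by its size: 374650.77 / 29937 = 12.5146... → 12.51.

12.51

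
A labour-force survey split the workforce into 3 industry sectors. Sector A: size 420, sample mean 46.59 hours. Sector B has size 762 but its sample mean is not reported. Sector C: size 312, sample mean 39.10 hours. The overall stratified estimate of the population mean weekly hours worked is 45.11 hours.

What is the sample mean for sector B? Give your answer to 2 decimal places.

46.76

N = 420 + 762 + 312 = 1494.
Overall total = μ·N = 45.11·1494 = 67394.34.
Subtract the known strata: 420·46.59 + 312·39.10 = 31767.
Remaining total for sector B: 67394.34 − 31767 = 35627.34.
Divide by its size: 35627.34 / 762 = 46.7550... → 46.76.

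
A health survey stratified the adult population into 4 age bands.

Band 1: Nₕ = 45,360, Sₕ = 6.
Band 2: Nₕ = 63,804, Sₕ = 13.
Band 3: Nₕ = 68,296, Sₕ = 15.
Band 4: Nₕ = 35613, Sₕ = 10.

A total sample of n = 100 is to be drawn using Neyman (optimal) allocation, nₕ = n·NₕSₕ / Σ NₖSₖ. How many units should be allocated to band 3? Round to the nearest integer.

41

Σ NₕSₕ = 45360·6 + 63804·13 + 68296·15 + 35613·10 = 2482182.
Share for 3: 1024440/2482182 = 0.41272.
n_3 = 100 × 0.41272 = 41.272... → 41.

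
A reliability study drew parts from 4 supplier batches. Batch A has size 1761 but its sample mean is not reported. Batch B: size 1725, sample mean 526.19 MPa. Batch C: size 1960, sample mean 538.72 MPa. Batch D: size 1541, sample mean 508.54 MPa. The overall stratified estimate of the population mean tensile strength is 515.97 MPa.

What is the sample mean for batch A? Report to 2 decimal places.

N = 1761 + 1725 + 1960 + 1541 = 6987.
Overall total = μ·N = 515.97·6987 = 3605082.39.
Subtract the known strata: 1725·526.19 + 1960·538.72 + 1541·508.54 = 2747229.09.
Remaining total for batch A: 3605082.39 − 2747229.09 = 857853.3.
Divide by its size: 857853.3 / 1761 = 487.1399... → 487.14.

487.14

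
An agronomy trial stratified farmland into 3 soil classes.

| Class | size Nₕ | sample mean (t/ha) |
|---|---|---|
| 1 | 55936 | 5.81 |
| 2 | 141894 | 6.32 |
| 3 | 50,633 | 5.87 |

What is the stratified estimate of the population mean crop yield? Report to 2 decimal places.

6.11

N = 55936 + 141894 + 50633 = 248463.
Overall mean = Σ (Nₕ/N)·x̄ₕ — weight by population share, not a simple average.
Σ Nₕx̄ₕ = 55936·5.81 + 141894·6.32 + 50633·5.87 = 324988.16 + 896770.08 + 297215.71 = 1518973.95.
Divide by N: 1518973.95 / 248463 = 6.1135... → 6.11.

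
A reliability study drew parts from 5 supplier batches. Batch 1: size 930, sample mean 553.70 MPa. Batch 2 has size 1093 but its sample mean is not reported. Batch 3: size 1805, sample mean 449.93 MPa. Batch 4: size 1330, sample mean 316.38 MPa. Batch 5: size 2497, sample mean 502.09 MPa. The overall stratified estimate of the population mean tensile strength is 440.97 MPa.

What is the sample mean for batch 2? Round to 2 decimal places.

342.23

N = 930 + 1093 + 1805 + 1330 + 2497 = 7655.
Overall total = μ·N = 440.97·7655 = 3375625.35.
Subtract the known strata: 930·553.70 + 1805·449.93 + 1330·316.38 + 2497·502.09 = 3001568.78.
Remaining total for batch 2: 3375625.35 − 3001568.78 = 374056.57.
Divide by its size: 374056.57 / 1093 = 342.2292... → 342.23.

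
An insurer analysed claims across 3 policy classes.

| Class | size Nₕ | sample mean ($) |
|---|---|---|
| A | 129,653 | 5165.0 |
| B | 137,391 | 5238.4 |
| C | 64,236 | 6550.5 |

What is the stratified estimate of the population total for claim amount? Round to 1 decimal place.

Population total = Σ Nₕ·x̄ₕ (each stratum's size times its mean).
129653·5165.0 + 137391·5238.4 + 64236·6550.5 = 669657745 + 719709014.4 + 420777918 = 1810144677.4.

1810144677.4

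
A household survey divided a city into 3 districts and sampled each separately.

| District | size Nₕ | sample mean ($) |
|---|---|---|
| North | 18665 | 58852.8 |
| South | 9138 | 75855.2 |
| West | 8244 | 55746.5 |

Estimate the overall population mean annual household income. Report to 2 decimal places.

62452.53

N = 36047; weights Wₕ = Nₕ/N = (0.5178, 0.2535, 0.2287).
x̄_st = Σ Wₕ·x̄ₕ = 0.5178·58852.8 + 0.2535·75855.2 + 0.2287·55746.5 ≈ 62452.5335...
→ 62452.53.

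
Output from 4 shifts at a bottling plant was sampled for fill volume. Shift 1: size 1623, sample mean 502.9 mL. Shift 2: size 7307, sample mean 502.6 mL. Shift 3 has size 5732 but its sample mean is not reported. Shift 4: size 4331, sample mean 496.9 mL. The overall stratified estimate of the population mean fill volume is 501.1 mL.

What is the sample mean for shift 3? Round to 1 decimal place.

501.9

N = 1623 + 7307 + 5732 + 4331 = 18993.
Overall total = μ·N = 501.1·18993 = 9517392.3.
Subtract the known strata: 1623·502.9 + 7307·502.6 + 4331·496.9 = 6640778.8.
Remaining total for shift 3: 9517392.3 − 6640778.8 = 2876613.5.
Divide by its size: 2876613.5 / 5732 = 501.852... → 501.9.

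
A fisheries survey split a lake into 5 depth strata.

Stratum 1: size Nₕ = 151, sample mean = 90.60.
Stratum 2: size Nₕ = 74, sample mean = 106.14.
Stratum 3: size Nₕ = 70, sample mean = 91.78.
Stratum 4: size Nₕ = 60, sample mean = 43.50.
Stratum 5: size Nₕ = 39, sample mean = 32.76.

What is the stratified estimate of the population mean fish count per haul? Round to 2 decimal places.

80.83

N = 394; weights Wₕ = Nₕ/N = (0.3832, 0.1878, 0.1777, 0.1523, 0.0990).
x̄_st = Σ Wₕ·x̄ₕ = 0.3832·90.60 + 0.1878·106.14 + 0.1777·91.78 + 0.1523·43.50 + 0.0990·32.76 ≈ 80.8305...
→ 80.83.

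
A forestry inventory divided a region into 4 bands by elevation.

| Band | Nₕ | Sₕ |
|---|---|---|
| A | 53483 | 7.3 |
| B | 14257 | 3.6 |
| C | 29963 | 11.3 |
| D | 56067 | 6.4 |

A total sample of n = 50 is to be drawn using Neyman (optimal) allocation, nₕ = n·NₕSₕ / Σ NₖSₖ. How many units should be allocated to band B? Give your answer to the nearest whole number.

Σ NₕSₕ = 53483·7.3 + 14257·3.6 + 29963·11.3 + 56067·6.4 = 1139161.8.
Share for B: 51325.2/1139161.8 = 0.04506.
n_B = 50 × 0.04506 = 2.253... → 2.

2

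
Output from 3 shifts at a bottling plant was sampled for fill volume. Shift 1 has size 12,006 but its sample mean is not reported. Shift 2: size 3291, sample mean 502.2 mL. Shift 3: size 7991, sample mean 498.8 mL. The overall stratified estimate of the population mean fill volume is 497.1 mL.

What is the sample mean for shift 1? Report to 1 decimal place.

Σ Nₕx̄ₕ = N·μ, so 12006·x̄_1 = 23288·497.1 − (3291·502.2 + 7991·498.8).
= 11576464.8 − 5638651 = 5937813.8.
x̄_1 = 5937813.8 / 12006 = 494.571... → 494.6.

494.6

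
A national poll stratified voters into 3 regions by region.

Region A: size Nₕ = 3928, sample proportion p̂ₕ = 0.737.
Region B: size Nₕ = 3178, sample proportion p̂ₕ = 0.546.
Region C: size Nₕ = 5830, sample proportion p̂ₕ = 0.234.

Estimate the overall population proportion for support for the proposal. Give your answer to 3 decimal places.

0.463

N = 3928 + 3178 + 5830 = 12936.
Overall proportion = Σ (Nₕ/N)·p̂ₕ.
Σ Nₕp̂ₕ = 2894.936 + 1735.188 + 1364.22 = 5994.344.
5994.344 / 12936 = 0.46338... → 0.463.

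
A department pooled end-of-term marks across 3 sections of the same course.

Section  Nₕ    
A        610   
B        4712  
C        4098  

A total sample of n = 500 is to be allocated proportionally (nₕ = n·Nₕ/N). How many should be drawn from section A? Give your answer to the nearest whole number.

32

Share of section A = 610/9420 = 0.06476.
Allocate 500 × 0.06476 = 32.378... → 32.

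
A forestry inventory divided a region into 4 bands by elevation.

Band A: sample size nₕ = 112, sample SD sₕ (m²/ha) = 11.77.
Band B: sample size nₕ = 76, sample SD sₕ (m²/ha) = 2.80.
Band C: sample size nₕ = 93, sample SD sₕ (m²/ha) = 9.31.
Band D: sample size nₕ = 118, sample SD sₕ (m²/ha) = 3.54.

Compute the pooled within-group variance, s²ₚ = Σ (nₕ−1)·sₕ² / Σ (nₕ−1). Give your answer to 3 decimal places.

A: (112−1)·11.77² = 111·138.5329 = 15377.1519
B: (76−1)·2.80² = 75·7.84 = 588
C: (93−1)·9.31² = 92·86.6761 = 7974.2012
D: (118−1)·3.54² = 117·12.5316 = 1466.1972
Numerator = 25405.5503; denominator = Σ(nₕ−1) = 395.
s²ₚ = 25405.5503/395 = 64.31785... → 64.318.

64.318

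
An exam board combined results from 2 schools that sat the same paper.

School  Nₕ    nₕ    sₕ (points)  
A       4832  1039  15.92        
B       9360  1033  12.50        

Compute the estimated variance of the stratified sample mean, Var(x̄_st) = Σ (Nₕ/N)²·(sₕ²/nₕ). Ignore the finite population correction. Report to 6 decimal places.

0.094071

N = 14192. Term for each stratum: Wₕ²sₕ²/nₕ.
Var(x̄_st) = 0.028277254 + 0.065793683 = 0.094070936 → 0.094071.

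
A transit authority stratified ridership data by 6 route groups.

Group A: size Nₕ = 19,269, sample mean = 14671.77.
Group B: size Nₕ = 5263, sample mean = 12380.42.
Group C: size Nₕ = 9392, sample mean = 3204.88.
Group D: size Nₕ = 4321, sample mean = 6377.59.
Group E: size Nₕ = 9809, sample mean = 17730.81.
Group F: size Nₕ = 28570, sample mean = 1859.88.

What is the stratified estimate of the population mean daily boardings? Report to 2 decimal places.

8255.70

x̄_st = (Σ Nₕx̄ₕ) / (Σ Nₕ) = (19269·14671.77 + 5263·12380.42 + 9392·3204.88 + 4321·6377.59 + 9809·17730.81 + 28570·1859.88) / 76624
= 632584572.83 / 76624 = 8255.6976... → 8255.70.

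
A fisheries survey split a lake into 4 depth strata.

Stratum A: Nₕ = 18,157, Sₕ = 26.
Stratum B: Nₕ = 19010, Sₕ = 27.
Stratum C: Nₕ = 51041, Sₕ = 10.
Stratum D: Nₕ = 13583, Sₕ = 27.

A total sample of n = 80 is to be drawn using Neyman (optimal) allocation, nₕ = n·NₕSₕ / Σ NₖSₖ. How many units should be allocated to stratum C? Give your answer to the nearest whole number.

22

Σ NₕSₕ = 18157·26 + 19010·27 + 51041·10 + 13583·27 = 1862503.
Share for C: 510410/1862503 = 0.27405.
n_C = 80 × 0.27405 = 21.924... → 22.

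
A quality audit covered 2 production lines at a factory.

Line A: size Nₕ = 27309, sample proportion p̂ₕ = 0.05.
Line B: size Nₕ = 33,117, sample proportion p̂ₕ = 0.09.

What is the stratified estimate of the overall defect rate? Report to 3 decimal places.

Wₕ = Nₕ/N with N = 60426: 0.4519, 0.5481.
p̂_st = 0.4519·0.05 + 0.5481·0.09 ≈ 0.07192... → 0.072.

0.072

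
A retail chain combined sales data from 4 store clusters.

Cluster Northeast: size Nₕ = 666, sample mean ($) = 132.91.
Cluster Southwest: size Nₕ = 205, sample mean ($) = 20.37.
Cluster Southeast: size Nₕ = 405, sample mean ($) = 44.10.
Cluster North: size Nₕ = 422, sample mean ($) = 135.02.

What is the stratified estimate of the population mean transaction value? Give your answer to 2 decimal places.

N = 1698; weights Wₕ = Nₕ/N = (0.3922, 0.1207, 0.2385, 0.2485).
x̄_st = Σ Wₕ·x̄ₕ = 0.3922·132.91 + 0.1207·20.37 + 0.2385·44.10 + 0.2485·135.02 ≈ 98.6648...
→ 98.66.

98.66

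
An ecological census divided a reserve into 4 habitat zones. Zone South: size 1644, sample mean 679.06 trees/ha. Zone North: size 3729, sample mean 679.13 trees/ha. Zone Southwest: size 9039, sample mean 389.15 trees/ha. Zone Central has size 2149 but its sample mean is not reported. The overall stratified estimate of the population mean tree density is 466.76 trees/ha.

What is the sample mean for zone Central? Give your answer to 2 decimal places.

Σ Nₕx̄ₕ = N·μ, so 2149·x̄_Central = 16561·466.76 − (1644·679.06 + 3729·679.13 + 9039·389.15).
= 7730012.36 − 7166377.26 = 563635.1.
x̄_Central = 563635.1 / 2149 = 262.2779... → 262.28.

262.28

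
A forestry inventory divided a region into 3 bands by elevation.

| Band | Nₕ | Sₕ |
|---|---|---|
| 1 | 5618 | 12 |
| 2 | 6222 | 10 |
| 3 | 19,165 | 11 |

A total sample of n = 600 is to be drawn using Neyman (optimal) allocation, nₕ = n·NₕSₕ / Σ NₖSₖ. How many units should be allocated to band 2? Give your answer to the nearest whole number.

110

Σ NₕSₕ = 5618·12 + 6222·10 + 19165·11 = 340451.
Share for 2: 62220/340451 = 0.18276.
n_2 = 600 × 0.18276 = 109.655... → 110.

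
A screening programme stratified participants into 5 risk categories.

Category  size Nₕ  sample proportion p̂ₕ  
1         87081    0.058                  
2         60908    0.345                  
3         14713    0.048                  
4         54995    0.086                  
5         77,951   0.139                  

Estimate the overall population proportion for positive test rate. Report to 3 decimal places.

0.143

Wₕ = Nₕ/N with N = 295648: 0.2945, 0.2060, 0.0498, 0.1860, 0.2637.
p̂_st = 0.2945·0.058 + 0.2060·0.345 + 0.0498·0.048 + 0.1860·0.086 + 0.2637·0.139 ≈ 0.14319... → 0.143.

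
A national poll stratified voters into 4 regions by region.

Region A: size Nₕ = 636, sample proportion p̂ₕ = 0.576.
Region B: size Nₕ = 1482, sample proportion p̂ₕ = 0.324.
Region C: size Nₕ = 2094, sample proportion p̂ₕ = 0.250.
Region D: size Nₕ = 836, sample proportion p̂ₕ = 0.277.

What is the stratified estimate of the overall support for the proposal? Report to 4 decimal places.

0.3173

N = 636 + 1482 + 2094 + 836 = 5048.
Overall proportion = Σ (Nₕ/N)·p̂ₕ.
Σ Nₕp̂ₕ = 366.336 + 480.168 + 523.5 + 231.572 = 1601.576.
1601.576 / 5048 = 0.317269... → 0.3173.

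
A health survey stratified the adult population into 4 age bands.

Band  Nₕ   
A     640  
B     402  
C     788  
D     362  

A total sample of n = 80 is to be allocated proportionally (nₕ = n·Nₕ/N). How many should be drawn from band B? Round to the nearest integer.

N = 640 + 402 + 788 + 362 = 2192.
n_B = 80·402/2192 = 14.672... → 15.

15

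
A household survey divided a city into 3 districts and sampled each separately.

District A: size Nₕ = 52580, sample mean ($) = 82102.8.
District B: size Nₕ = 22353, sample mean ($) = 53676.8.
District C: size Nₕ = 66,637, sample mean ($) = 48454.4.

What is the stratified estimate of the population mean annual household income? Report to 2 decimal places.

N = 52580 + 22353 + 66637 = 141570.
The stratified mean weights each stratum mean by its population share Nₕ/N.
Σ Nₕx̄ₕ = 52580·82102.8 + 22353·53676.8 + 66637·48454.4 = 4316965224 + 1199837510.4 + 3228855852.8 = 8745658587.2.
Divide by N: 8745658587.2 / 141570 = 61776.2138... → 61776.21.

61776.21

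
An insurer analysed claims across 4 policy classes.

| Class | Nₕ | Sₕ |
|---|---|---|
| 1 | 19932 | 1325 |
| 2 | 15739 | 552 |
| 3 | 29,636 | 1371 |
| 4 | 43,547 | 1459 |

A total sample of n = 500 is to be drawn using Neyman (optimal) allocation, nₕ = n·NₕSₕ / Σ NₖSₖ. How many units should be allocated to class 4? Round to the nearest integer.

Σ NₕSₕ = 19932·1325 + 15739·552 + 29636·1371 + 43547·1459 = 139263857.
Share for 4: 63535073/139263857 = 0.45622.
n_4 = 500 × 0.45622 = 228.110... → 228.

228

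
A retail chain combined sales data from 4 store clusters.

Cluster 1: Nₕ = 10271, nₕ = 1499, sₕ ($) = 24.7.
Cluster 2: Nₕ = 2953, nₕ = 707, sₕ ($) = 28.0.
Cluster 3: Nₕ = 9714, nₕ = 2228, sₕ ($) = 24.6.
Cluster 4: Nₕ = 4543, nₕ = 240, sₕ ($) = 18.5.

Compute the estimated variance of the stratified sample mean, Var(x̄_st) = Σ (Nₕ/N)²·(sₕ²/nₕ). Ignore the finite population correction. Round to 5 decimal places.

0.14257

N = 27481. Term for each stratum: Wₕ²sₕ²/nₕ.
Var(x̄_st) = 0.05685291 + 0.01280438 + 0.03393799 + 0.03897199 = 0.14256727 → 0.14257.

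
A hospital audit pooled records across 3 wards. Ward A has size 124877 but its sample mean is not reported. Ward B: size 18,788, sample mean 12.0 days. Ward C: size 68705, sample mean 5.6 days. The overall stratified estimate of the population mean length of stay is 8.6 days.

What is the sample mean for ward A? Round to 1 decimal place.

9.7

N = 124877 + 18788 + 68705 = 212370.
Overall total = μ·N = 8.6·212370 = 1826382.
Subtract the known strata: 18788·12.0 + 68705·5.6 = 610204.
Remaining total for ward A: 1826382 − 610204 = 1216178.
Divide by its size: 1216178 / 124877 = 9.739... → 9.7.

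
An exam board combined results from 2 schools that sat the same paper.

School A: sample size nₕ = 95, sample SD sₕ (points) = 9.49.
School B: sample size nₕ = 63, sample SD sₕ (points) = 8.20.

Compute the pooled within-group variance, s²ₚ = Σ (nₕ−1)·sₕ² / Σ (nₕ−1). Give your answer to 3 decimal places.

80.991

A: (95−1)·9.49² = 94·90.0601 = 8465.6494
B: (63−1)·8.20² = 62·67.24 = 4168.88
Numerator = 12634.5294; denominator = Σ(nₕ−1) = 156.
s²ₚ = 12634.5294/156 = 80.99057... → 80.991.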